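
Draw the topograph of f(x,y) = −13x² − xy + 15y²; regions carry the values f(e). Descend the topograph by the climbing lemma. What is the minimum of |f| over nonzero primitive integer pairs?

descent: ρ → (15,1,-13)
descent: ρ → (-13,25,3)  [lands on river]
river: ρ → (3,23,-21)
river: ρ → (-21,19,5)
river: ρ → (5,21,-17)
river: ρ → (-17,13,9)
river: ρ → (9,23,-7)
river: ρ → (-7,19,15)
river: ρ → (15,11,-11)
river: ρ → (-11,11,15)
river: ρ → (15,19,-7)
river: ρ → (-7,23,9)
river: ρ → (9,13,-17)
river: ρ → (-17,21,5)
river: ρ → (5,19,-21)
river: ρ → (-21,23,3)
river: ρ → (3,25,-13)
river: ρ → (-13,27,1)
river: ρ → (1,27,-13)
closes: descent 2, river 18
min |a| on river = 1

1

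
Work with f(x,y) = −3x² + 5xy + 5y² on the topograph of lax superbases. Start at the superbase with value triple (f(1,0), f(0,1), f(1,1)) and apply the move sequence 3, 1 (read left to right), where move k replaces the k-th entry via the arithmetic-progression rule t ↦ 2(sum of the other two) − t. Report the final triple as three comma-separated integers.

start (-3,5,7) = (f(1,0),f(0,1),f(1,1))
replace slot 3: 2·((-3)+5) − 7 = -3 → (-3,5,-3)
replace slot 1: 2·(5+(-3)) − (-3) = 7 → (7,5,-3)

7,5,-3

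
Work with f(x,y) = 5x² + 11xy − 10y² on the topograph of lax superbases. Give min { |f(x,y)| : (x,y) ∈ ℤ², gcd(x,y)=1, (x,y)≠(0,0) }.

river: ρ → (-10,9,6)
river: ρ → (6,15,-4)
river: ρ → (-4,17,2)
river: ρ → (2,15,-12)
river: ρ → (-12,9,5)
river: ρ → (5,11,-10)
closes: descent 0, river 6
min |a| on river = 2

2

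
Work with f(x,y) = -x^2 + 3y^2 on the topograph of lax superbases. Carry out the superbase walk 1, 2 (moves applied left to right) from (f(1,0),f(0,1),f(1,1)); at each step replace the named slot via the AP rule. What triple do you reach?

start (-1,3,2) = (f(1,0),f(0,1),f(1,1))
replace slot 1: 2·(3+2) − (-1) = 11 → (11,3,2)
replace slot 2: 2·(11+2) − 3 = 23 → (11,23,2)

11,23,2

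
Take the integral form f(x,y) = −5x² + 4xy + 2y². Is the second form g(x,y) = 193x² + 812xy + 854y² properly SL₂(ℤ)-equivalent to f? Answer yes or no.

D₁ = 56, D₂ = 56
river cycle of f (length 4): (2, 4, -5), (-5, 6, 1), (1, 6, -5), (-5, 4, 2)
river cycle of g (length 4): (2, 4, -5), (-5, 6, 1), (1, 6, -5), (-5, 4, 2)
cycles coincide ⇒ equivalent

yes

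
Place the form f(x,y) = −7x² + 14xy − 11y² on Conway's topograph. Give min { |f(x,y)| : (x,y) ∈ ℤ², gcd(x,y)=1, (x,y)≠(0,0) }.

translate: b→0 (≡-14 mod 14), so (7,-14,11)→(7,0,4)
flip: (7,0,4)→(4,0,7)
reduced (well bottom): (4,0,7) with a≤c, −a<b≤a
well minimum |f| = |-4| = 4 (negative-definite)

4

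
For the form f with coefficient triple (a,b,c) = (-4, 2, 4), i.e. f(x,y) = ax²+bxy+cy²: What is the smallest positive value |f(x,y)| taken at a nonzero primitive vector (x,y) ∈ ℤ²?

river: ρ → (4,6,-2)
river: ρ → (-2,6,4)
river: ρ → (4,2,-4)
river: ρ → (-4,6,2)
river: ρ → (2,6,-4)
river: ρ → (-4,2,4)
closes: descent 0, river 6
min |a| on river = 2

2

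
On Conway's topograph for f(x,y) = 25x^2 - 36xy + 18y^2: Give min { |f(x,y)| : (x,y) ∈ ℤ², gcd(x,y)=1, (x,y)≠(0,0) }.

translate: b→14 (≡-36 mod 50), so (25,-36,18)→(25,14,7)
flip: (25,14,7)→(7,-14,25)
translate: b→0 (≡-14 mod 14), so (7,-14,25)→(7,0,18)
reduced (well bottom): (7,0,18) with a≤c, −a<b≤a
well minimum = a = 7

7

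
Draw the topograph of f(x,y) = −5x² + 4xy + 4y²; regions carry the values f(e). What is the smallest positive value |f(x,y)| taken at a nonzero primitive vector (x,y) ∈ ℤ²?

river: ρ → (4,4,-5)
river: ρ → (-5,6,3)
river: ρ → (3,6,-5)
river: ρ → (-5,4,4)
closes: descent 0, river 4
min |a| on river = 3

3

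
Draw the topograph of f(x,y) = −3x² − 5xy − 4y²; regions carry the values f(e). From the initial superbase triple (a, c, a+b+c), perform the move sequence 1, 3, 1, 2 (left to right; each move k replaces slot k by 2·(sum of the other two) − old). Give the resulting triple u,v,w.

start (-3,-4,-12) = (f(1,0),f(0,1),f(1,1))
replace slot 1: 2·((-4)+(-12)) − (-3) = -29 → (-29,-4,-12)
replace slot 3: 2·((-29)+(-4)) − (-12) = -54 → (-29,-4,-54)
replace slot 1: 2·((-4)+(-54)) − (-29) = -87 → (-87,-4,-54)
replace slot 2: 2·((-87)+(-54)) − (-4) = -278 → (-87,-278,-54)

-87,-278,-54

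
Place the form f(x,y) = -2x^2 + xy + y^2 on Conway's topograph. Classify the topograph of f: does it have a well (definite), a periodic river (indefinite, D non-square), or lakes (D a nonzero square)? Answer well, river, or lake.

D = b²−4ac = 1² − 4·(-2)·1 = 9
D = 3² is a perfect square ⇒ form factors over ℤ ⇒ lakes

lake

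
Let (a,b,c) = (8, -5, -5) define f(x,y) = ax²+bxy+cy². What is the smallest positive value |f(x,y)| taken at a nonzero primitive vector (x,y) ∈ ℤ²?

descent: ρ → (-5,5,8)  [lands on river]
river: ρ → (8,11,-2)
river: ρ → (-2,13,2)
river: ρ → (2,11,-8)
river: ρ → (-8,5,5)
river: ρ → (5,5,-8)
river: ρ → (-8,11,2)
river: ρ → (2,13,-2)
river: ρ → (-2,11,8)
river: ρ → (8,5,-5)
closes: descent 1, river 10
min |a| on river = 2

2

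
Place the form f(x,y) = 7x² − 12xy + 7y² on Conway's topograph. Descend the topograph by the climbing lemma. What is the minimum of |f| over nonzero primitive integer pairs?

translate: b→2 (≡-12 mod 14), so (7,-12,7)→(7,2,2)
flip: (7,2,2)→(2,-2,7)
translate: b→2 (≡-2 mod 4), so (2,-2,7)→(2,2,7)
reduced (well bottom): (2,2,7) with a≤c, −a<b≤a
well minimum = a = 2

2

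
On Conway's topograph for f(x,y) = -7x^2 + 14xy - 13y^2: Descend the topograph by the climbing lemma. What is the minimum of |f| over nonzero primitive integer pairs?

translate: b→0 (≡-14 mod 14), so (7,-14,13)→(7,0,6)
flip: (7,0,6)→(6,0,7)
reduced (well bottom): (6,0,7) with a≤c, −a<b≤a
well minimum |f| = |-6| = 6 (negative-definite)

6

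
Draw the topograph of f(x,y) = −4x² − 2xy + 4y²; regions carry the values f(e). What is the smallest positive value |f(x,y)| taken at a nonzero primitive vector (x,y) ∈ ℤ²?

descent: ρ → (4,2,-4)  [lands on river]
river: ρ → (-4,6,2)
river: ρ → (2,6,-4)
river: ρ → (-4,2,4)
river: ρ → (4,6,-2)
river: ρ → (-2,6,4)
closes: descent 1, river 6
min |a| on river = 2

2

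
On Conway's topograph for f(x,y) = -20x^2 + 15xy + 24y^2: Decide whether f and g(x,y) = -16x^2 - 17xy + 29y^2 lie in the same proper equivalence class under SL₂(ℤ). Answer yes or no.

D₁ = 2145, D₂ = 2145
river cycle of f (length 12): (24, 33, -11), (-11, 33, 24), (24, 15, -20), (-20, 25, 19), (19, 13, -26), (-26, 39, 6), (6, 45, -5), (-5, 45, 6), (6, 39, -26), (-26, 13, 19), … (2 more)
river cycle of g (length 10): (29, 17, -16), (-16, 15, 30), (30, 45, -1), (-1, 45, 30), (30, 15, -16), (-16, 17, 29), (29, 41, -4), (-4, 39, 39), (39, 39, -4), (-4, 41, 29)
cycles differ ⇒ inequivalent

no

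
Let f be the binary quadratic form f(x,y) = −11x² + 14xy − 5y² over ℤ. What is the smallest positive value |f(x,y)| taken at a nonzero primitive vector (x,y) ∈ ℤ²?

translate: b→8 (≡-14 mod 22), so (11,-14,5)→(11,8,2)
flip: (11,8,2)→(2,-8,11)
translate: b→0 (≡-8 mod 4), so (2,-8,11)→(2,0,3)
reduced (well bottom): (2,0,3) with a≤c, −a<b≤a
well minimum |f| = |-2| = 2 (negative-definite)

2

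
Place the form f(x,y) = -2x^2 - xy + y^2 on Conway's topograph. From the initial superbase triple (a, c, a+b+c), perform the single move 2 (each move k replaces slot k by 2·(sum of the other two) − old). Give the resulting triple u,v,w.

start (-2,1,-2) = (f(1,0),f(0,1),f(1,1))
replace slot 2: 2·((-2)+(-2)) − 1 = -9 → (-2,-9,-2)

-2,-9,-2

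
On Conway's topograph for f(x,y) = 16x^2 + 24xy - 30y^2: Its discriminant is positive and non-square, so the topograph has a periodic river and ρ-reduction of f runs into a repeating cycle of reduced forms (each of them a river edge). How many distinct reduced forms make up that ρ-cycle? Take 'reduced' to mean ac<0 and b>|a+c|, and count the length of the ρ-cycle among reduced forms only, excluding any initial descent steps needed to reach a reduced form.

D = 2496, ⌊√D⌋ = 49
river: ρ → (-30,36,10)
river: ρ → (10,44,-14)
river: ρ → (-14,40,16)
river: ρ → (16,24,-30)
ρ-cycle length = 4 (tail of 0 descent steps not counted)

4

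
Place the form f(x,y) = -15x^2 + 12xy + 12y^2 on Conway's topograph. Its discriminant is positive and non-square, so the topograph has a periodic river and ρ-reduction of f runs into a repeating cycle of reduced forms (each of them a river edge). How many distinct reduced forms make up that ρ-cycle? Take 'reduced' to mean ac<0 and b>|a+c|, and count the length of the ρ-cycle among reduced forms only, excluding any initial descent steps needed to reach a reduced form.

D = 864, ⌊√D⌋ = 29
river: ρ → (12,12,-15)
river: ρ → (-15,18,9)
river: ρ → (9,18,-15)
river: ρ → (-15,12,12)
ρ-cycle length = 4 (tail of 0 descent steps not counted)

4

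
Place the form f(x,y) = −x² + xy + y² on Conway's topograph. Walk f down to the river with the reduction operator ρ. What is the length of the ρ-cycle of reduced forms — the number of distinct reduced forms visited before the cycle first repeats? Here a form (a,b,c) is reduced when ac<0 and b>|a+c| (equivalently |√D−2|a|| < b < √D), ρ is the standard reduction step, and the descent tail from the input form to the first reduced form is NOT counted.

D = 5, ⌊√D⌋ = 2
river: ρ → (1,1,-1)
river: ρ → (-1,1,1)
ρ-cycle length = 2 (tail of 0 descent steps not counted)

2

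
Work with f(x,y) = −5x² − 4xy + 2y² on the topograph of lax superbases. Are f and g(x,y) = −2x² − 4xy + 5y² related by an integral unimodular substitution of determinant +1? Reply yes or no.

D₁ = 56, D₂ = 56
river cycle of f (length 4): (2, 4, -5), (-5, 6, 1), (1, 6, -5), (-5, 4, 2)
river cycle of g (length 4): (5, 4, -2), (-2, 4, 5), (5, 6, -1), (-1, 6, 5)
cycles differ ⇒ inequivalent

no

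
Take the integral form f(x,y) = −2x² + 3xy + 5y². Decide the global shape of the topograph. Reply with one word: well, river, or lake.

D = b²−4ac = 3² − 4·(-2)·5 = 49
D = 7² is a perfect square ⇒ form factors over ℤ ⇒ lakes

lake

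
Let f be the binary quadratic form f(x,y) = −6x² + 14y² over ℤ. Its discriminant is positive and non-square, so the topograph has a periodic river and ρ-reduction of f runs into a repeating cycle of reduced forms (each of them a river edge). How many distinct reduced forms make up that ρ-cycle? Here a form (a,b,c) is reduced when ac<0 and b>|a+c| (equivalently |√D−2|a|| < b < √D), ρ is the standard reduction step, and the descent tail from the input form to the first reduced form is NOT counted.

D = 336, ⌊√D⌋ = 18
descent: ρ → (14,0,-6)
descent: ρ → (-6,12,8)  [lands on river]
river: ρ → (8,4,-10)
river: ρ → (-10,16,2)
river: ρ → (2,16,-10)
river: ρ → (-10,4,8)
river: ρ → (8,12,-6)
ρ-cycle length = 6 (tail of 2 descent steps not counted)

6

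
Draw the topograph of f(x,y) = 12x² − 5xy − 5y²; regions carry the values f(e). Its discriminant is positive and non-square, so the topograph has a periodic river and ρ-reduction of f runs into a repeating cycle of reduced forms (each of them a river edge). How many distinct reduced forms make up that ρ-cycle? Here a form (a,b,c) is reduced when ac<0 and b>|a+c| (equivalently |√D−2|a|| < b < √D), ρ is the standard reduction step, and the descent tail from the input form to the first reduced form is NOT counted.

D = 265, ⌊√D⌋ = 16
descent: ρ → (-5,15,2)  [lands on river]
river: ρ → (2,13,-12)
river: ρ → (-12,11,3)
river: ρ → (3,13,-8)
river: ρ → (-8,3,8)
river: ρ → (8,13,-3)
river: ρ → (-3,11,12)
river: ρ → (12,13,-2)
river: ρ → (-2,15,5)
river: ρ → (5,15,-2)
river: ρ → (-2,13,12)
river: ρ → (12,11,-3)
river: ρ → (-3,13,8)
river: ρ → (8,3,-8)
river: ρ → (-8,13,3)
river: ρ → (3,11,-12)
river: ρ → (-12,13,2)
river: ρ → (2,15,-5)
ρ-cycle length = 18 (tail of 1 descent step not counted)

18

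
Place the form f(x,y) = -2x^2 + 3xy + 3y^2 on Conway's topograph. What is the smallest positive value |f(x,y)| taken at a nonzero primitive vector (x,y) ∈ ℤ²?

river: ρ → (3,3,-2)
river: ρ → (-2,5,1)
river: ρ → (1,5,-2)
river: ρ → (-2,3,3)
closes: descent 0, river 4
min |a| on river = 1

1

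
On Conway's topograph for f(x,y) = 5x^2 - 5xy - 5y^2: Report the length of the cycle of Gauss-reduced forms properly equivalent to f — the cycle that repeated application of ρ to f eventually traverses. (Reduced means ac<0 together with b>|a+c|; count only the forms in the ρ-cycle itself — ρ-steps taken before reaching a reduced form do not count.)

D = 125, ⌊√D⌋ = 11
descent: ρ → (-5,5,5)  [lands on river]
river: ρ → (5,5,-5)
ρ-cycle length = 2 (tail of 1 descent step not counted)

2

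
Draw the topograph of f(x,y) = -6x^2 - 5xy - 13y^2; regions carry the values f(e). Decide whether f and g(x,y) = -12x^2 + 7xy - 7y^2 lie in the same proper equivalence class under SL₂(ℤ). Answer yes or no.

D₁ = -287, D₂ = -287
f is negative-definite; reduce −f:
−f: reduced (well bottom): (6,5,13) with a≤c, −a<b≤a
flip sign back: reduced form of f is (-6,-5,-13)
g is negative-definite; reduce −g:
−g: flip: (12,-7,7)→(7,7,12)
−g: reduced (well bottom): (7,7,12) with a≤c, −a<b≤a
flip sign back: reduced form of g is (-7,-7,-12)
reduced forms (-6, -5, -13) vs (-7, -7, -12) ⇒ inequivalent

no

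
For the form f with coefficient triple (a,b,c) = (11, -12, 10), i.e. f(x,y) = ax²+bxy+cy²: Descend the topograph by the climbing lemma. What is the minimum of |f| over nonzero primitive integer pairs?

translate: b→10 (≡-12 mod 22), so (11,-12,10)→(11,10,9)
flip: (11,10,9)→(9,-10,11)
translate: b→8 (≡-10 mod 18), so (9,-10,11)→(9,8,10)
reduced (well bottom): (9,8,10) with a≤c, −a<b≤a
well minimum = a = 9

9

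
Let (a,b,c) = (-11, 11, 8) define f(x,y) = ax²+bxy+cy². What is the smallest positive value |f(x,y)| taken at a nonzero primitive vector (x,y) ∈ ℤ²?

river: ρ → (8,21,-1)
river: ρ → (-1,21,8)
river: ρ → (8,11,-11)
river: ρ → (-11,11,8)
closes: descent 0, river 4
min |a| on river = 1

1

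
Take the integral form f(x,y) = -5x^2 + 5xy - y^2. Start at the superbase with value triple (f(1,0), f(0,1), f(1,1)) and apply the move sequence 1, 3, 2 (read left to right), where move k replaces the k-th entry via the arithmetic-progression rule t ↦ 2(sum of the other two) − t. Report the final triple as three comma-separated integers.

start (-5,-1,-1) = (f(1,0),f(0,1),f(1,1))
replace slot 1: 2·((-1)+(-1)) − (-5) = 1 → (1,-1,-1)
replace slot 3: 2·(1+(-1)) − (-1) = 1 → (1,-1,1)
replace slot 2: 2·(1+1) − (-1) = 5 → (1,5,1)

1,5,1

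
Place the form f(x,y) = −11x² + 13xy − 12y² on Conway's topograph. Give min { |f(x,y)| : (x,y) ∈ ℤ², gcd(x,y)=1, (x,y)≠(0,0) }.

translate: b→9 (≡-13 mod 22), so (11,-13,12)→(11,9,10)
flip: (11,9,10)→(10,-9,11)
reduced (well bottom): (10,-9,11) with a≤c, −a<b≤a
well minimum |f| = |-10| = 10 (negative-definite)

10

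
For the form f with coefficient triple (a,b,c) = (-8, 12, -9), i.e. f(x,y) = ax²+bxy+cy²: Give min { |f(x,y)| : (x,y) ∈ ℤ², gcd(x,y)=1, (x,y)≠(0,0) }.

translate: b→4 (≡-12 mod 16), so (8,-12,9)→(8,4,5)
flip: (8,4,5)→(5,-4,8)
reduced (well bottom): (5,-4,8) with a≤c, −a<b≤a
well minimum |f| = |-5| = 5 (negative-definite)

5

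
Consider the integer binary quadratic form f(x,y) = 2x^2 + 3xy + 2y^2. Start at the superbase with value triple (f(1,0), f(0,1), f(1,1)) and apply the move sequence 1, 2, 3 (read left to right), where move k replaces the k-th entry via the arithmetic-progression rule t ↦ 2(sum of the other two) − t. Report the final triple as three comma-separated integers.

start (2,2,7) = (f(1,0),f(0,1),f(1,1))
replace slot 1: 2·(2+7) − 2 = 16 → (16,2,7)
replace slot 2: 2·(16+7) − 2 = 44 → (16,44,7)
replace slot 3: 2·(16+44) − 7 = 113 → (16,44,113)

16,44,113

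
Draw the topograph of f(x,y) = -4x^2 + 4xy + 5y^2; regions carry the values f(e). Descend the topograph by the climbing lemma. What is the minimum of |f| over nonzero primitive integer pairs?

river: ρ → (5,6,-3)
river: ρ → (-3,6,5)
river: ρ → (5,4,-4)
river: ρ → (-4,4,5)
closes: descent 0, river 4
min |a| on river = 3

3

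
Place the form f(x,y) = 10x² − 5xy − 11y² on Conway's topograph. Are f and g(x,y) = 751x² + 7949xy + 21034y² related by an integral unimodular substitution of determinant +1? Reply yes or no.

D₁ = 465, D₂ = 465
river cycle of f (length 10): (-11, 5, 10), (10, 15, -6), (-6, 21, 1), (1, 21, -6), (-6, 15, 10), (10, 5, -11), (-11, 17, 4), (4, 15, -15), (-15, 15, 4), (4, 17, -11)
river cycle of g (length 10): (10, 15, -6), (-6, 21, 1), (1, 21, -6), (-6, 15, 10), (10, 5, -11), (-11, 17, 4), (4, 15, -15), (-15, 15, 4), (4, 17, -11), (-11, 5, 10)
cycles coincide ⇒ equivalent

yes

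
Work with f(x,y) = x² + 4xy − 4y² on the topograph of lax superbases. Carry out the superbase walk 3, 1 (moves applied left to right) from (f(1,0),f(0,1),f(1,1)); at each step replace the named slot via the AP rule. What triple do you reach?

start (1,-4,1) = (f(1,0),f(0,1),f(1,1))
replace slot 3: 2·(1+(-4)) − 1 = -7 → (1,-4,-7)
replace slot 1: 2·((-4)+(-7)) − 1 = -23 → (-23,-4,-7)

-23,-4,-7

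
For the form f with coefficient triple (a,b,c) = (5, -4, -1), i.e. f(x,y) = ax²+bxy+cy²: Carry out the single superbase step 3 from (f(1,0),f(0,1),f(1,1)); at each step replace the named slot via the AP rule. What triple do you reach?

start (5,-1,0) = (f(1,0),f(0,1),f(1,1))
replace slot 3: 2·(5+(-1)) − 0 = 8 → (5,-1,8)

5,-1,8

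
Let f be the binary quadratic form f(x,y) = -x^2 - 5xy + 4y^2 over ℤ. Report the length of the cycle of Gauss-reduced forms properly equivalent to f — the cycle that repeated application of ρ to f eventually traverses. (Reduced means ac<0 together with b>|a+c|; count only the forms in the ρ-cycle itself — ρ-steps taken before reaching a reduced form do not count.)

D = 41, ⌊√D⌋ = 6
descent: ρ → (4,5,-1)  [lands on river]
river: ρ → (-1,5,4)
river: ρ → (4,3,-2)
river: ρ → (-2,5,2)
river: ρ → (2,3,-4)
river: ρ → (-4,5,1)
river: ρ → (1,5,-4)
river: ρ → (-4,3,2)
river: ρ → (2,5,-2)
river: ρ → (-2,3,4)
ρ-cycle length = 10 (tail of 1 descent step not counted)

10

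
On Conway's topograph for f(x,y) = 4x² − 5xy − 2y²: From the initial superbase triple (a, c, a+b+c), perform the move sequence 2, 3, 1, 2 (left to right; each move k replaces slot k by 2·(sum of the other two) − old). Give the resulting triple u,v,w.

start (4,-2,-3) = (f(1,0),f(0,1),f(1,1))
replace slot 2: 2·(4+(-3)) − (-2) = 4 → (4,4,-3)
replace slot 3: 2·(4+4) − (-3) = 19 → (4,4,19)
replace slot 1: 2·(4+19) − 4 = 42 → (42,4,19)
replace slot 2: 2·(42+19) − 4 = 118 → (42,118,19)

42,118,19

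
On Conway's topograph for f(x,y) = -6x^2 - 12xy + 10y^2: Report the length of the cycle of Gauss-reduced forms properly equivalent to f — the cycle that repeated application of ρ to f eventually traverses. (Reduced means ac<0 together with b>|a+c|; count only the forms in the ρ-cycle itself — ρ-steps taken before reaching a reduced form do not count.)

D = 384, ⌊√D⌋ = 19
descent: ρ → (10,12,-6)  [lands on river]
river: ρ → (-6,12,10)
river: ρ → (10,8,-8)
river: ρ → (-8,8,10)
ρ-cycle length = 4 (tail of 1 descent step not counted)

4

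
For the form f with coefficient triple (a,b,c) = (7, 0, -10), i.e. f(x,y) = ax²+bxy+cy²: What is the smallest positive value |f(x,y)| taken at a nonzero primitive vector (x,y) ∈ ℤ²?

descent: ρ → (-10,0,7)
descent: ρ → (7,14,-3)  [lands on river]
river: ρ → (-3,16,2)
river: ρ → (2,16,-3)
river: ρ → (-3,14,7)
closes: descent 2, river 4
min |a| on river = 2

2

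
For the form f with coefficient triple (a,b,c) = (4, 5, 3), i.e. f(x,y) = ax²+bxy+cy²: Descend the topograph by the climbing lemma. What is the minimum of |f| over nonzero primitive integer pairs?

translate: b→-3 (≡5 mod 8), so (4,5,3)→(4,-3,2)
flip: (4,-3,2)→(2,3,4)
translate: b→-1 (≡3 mod 4), so (2,3,4)→(2,-1,3)
reduced (well bottom): (2,-1,3) with a≤c, −a<b≤a
well minimum = a = 2

2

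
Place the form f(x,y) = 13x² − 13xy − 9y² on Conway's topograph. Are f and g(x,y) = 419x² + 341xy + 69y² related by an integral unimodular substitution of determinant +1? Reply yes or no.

D₁ = 637, D₂ = 637
river cycle of f (length 6): (-9, 13, 13), (13, 13, -9), (-9, 23, 3), (3, 25, -1), (-1, 25, 3), (3, 23, -9)
river cycle of g (length 6): (13, 13, -9), (-9, 23, 3), (3, 25, -1), (-1, 25, 3), (3, 23, -9), (-9, 13, 13)
cycles coincide ⇒ equivalent

yes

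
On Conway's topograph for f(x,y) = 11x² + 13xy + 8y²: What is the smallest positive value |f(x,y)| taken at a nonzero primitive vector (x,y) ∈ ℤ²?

translate: b→-9 (≡13 mod 22), so (11,13,8)→(11,-9,6)
flip: (11,-9,6)→(6,9,11)
translate: b→-3 (≡9 mod 12), so (6,9,11)→(6,-3,8)
reduced (well bottom): (6,-3,8) with a≤c, −a<b≤a
well minimum = a = 6

6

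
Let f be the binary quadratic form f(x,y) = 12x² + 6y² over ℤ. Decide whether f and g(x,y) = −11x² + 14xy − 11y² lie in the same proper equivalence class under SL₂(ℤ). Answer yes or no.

D₁ = -288, D₂ = -288
f: flip: (12,0,6)→(6,0,12)
f: reduced (well bottom): (6,0,12) with a≤c, −a<b≤a
g is negative-definite; reduce −g:
−g: translate: b→8 (≡-14 mod 22), so (11,-14,11)→(11,8,8)
−g: flip: (11,8,8)→(8,-8,11)
−g: translate: b→8 (≡-8 mod 16), so (8,-8,11)→(8,8,11)
−g: reduced (well bottom): (8,8,11) with a≤c, −a<b≤a
flip sign back: reduced form of g is (-8,-8,-11)
reduced forms (6, 0, 12) vs (-8, -8, -11) ⇒ inequivalent

no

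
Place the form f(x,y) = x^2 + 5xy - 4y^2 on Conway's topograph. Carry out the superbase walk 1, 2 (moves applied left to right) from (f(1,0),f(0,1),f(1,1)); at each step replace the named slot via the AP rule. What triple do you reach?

start (1,-4,2) = (f(1,0),f(0,1),f(1,1))
replace slot 1: 2·((-4)+2) − 1 = -5 → (-5,-4,2)
replace slot 2: 2·((-5)+2) − (-4) = -2 → (-5,-2,2)

-5,-2,2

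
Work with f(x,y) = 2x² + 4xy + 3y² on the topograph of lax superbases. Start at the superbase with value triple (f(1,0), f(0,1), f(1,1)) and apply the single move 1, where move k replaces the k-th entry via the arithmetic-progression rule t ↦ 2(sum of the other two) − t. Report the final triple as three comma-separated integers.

start (2,3,9) = (f(1,0),f(0,1),f(1,1))
replace slot 1: 2·(3+9) − 2 = 22 → (22,3,9)

22,3,9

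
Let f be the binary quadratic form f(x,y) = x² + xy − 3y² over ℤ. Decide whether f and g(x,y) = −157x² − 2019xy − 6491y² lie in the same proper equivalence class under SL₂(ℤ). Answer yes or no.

D₁ = 13, D₂ = 13
river cycle of f (length 2): (1, 3, -1), (-1, 3, 1)
river cycle of g (length 2): (1, 3, -1), (-1, 3, 1)
cycles coincide ⇒ equivalent

yes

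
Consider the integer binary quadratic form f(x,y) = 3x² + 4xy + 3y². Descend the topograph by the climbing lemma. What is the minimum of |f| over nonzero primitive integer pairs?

translate: b→-2 (≡4 mod 6), so (3,4,3)→(3,-2,2)
flip: (3,-2,2)→(2,2,3)
reduced (well bottom): (2,2,3) with a≤c, −a<b≤a
well minimum = a = 2

2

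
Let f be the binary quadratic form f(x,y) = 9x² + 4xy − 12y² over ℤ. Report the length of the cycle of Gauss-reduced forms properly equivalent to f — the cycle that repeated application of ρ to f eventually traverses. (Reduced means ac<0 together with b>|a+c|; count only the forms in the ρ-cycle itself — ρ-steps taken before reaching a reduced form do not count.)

D = 448, ⌊√D⌋ = 21
river: ρ → (-12,20,1)
river: ρ → (1,20,-12)
river: ρ → (-12,4,9)
river: ρ → (9,14,-7)
river: ρ → (-7,14,9)
river: ρ → (9,4,-12)
ρ-cycle length = 6 (tail of 0 descent steps not counted)

6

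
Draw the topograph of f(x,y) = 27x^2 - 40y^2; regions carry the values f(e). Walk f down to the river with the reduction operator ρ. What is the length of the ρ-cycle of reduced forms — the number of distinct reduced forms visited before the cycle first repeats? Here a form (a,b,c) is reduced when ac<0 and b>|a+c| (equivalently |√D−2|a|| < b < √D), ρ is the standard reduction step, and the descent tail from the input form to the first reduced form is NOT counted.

D = 4320, ⌊√D⌋ = 65
descent: ρ → (-40,0,27)
descent: ρ → (27,54,-13)  [lands on river]
river: ρ → (-13,50,35)
river: ρ → (35,20,-28)
river: ρ → (-28,36,27)
river: ρ → (27,18,-37)
river: ρ → (-37,56,8)
river: ρ → (8,56,-37)
river: ρ → (-37,18,27)
river: ρ → (27,36,-28)
river: ρ → (-28,20,35)
river: ρ → (35,50,-13)
river: ρ → (-13,54,27)
ρ-cycle length = 12 (tail of 2 descent steps not counted)

12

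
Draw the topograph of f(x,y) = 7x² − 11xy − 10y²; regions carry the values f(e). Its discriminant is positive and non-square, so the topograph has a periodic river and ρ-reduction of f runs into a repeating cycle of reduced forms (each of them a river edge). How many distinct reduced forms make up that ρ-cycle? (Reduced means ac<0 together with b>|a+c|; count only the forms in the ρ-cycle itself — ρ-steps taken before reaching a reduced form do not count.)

D = 401, ⌊√D⌋ = 20
descent: ρ → (-10,11,7)  [lands on river]
river: ρ → (7,17,-4)
river: ρ → (-4,15,11)
river: ρ → (11,7,-8)
river: ρ → (-8,9,10)
river: ρ → (10,11,-7)
river: ρ → (-7,17,4)
river: ρ → (4,15,-11)
river: ρ → (-11,7,8)
river: ρ → (8,9,-10)
ρ-cycle length = 10 (tail of 1 descent step not counted)

10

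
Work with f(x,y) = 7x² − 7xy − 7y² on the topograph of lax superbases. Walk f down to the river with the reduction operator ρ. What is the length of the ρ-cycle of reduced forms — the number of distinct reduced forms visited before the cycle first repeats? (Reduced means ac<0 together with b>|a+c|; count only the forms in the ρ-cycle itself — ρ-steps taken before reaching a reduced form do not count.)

D = 245, ⌊√D⌋ = 15
descent: ρ → (-7,7,7)  [lands on river]
river: ρ → (7,7,-7)
ρ-cycle length = 2 (tail of 1 descent step not counted)

2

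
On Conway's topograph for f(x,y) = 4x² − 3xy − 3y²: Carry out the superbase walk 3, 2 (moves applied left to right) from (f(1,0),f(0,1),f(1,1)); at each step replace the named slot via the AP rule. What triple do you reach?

start (4,-3,-2) = (f(1,0),f(0,1),f(1,1))
replace slot 3: 2·(4+(-3)) − (-2) = 4 → (4,-3,4)
replace slot 2: 2·(4+4) − (-3) = 19 → (4,19,4)

4,19,4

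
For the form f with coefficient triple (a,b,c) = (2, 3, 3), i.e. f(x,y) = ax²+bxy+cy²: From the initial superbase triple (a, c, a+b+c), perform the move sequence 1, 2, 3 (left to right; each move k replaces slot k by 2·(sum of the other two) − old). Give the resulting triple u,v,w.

start (2,3,8) = (f(1,0),f(0,1),f(1,1))
replace slot 1: 2·(3+8) − 2 = 20 → (20,3,8)
replace slot 2: 2·(20+8) − 3 = 53 → (20,53,8)
replace slot 3: 2·(20+53) − 8 = 138 → (20,53,138)

20,53,138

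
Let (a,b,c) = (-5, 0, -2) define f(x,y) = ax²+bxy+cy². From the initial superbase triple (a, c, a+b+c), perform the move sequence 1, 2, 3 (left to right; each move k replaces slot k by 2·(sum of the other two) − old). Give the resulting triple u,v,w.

start (-5,-2,-7) = (f(1,0),f(0,1),f(1,1))
replace slot 1: 2·((-2)+(-7)) − (-5) = -13 → (-13,-2,-7)
replace slot 2: 2·((-13)+(-7)) − (-2) = -38 → (-13,-38,-7)
replace slot 3: 2·((-13)+(-38)) − (-7) = -95 → (-13,-38,-95)

-13,-38,-95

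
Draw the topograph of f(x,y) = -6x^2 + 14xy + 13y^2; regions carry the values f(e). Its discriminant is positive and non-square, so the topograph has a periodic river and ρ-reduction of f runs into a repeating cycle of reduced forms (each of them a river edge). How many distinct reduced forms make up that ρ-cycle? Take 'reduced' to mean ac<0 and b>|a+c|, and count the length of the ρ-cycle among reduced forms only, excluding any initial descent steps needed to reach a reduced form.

D = 508, ⌊√D⌋ = 22
river: ρ → (13,12,-7)
river: ρ → (-7,16,9)
river: ρ → (9,20,-3)
river: ρ → (-3,22,2)
river: ρ → (2,22,-3)
river: ρ → (-3,20,9)
river: ρ → (9,16,-7)
river: ρ → (-7,12,13)
river: ρ → (13,14,-6)
river: ρ → (-6,22,1)
river: ρ → (1,22,-6)
river: ρ → (-6,14,13)
ρ-cycle length = 12 (tail of 0 descent steps not counted)

12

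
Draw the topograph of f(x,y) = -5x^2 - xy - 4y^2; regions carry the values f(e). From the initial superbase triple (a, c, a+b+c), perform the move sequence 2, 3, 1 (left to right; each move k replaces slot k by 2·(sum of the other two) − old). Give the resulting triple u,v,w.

start (-5,-4,-10) = (f(1,0),f(0,1),f(1,1))
replace slot 2: 2·((-5)+(-10)) − (-4) = -26 → (-5,-26,-10)
replace slot 3: 2·((-5)+(-26)) − (-10) = -52 → (-5,-26,-52)
replace slot 1: 2·((-26)+(-52)) − (-5) = -151 → (-151,-26,-52)

-151,-26,-52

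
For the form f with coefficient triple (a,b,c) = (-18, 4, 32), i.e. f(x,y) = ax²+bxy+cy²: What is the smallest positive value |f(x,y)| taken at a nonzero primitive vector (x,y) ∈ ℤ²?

descent: ρ → (32,-4,-18)
descent: ρ → (-18,40,10)  [lands on river]
river: ρ → (10,40,-18)
river: ρ → (-18,32,18)
river: ρ → (18,40,-10)
river: ρ → (-10,40,18)
river: ρ → (18,32,-18)
closes: descent 2, river 6
min |a| on river = 10

10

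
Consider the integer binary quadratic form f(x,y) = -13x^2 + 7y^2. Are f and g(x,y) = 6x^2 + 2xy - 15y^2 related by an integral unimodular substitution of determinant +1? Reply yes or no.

D₁ = 364, D₂ = 364
river cycle of f (length 8): (7, 14, -6), (-6, 10, 11), (11, 12, -5), (-5, 18, 2), (2, 18, -5), (-5, 12, 11), (11, 10, -6), (-6, 14, 7)
river cycle of g (length 8): (6, 14, -7), (-7, 14, 6), (6, 10, -11), (-11, 12, 5), (5, 18, -2), (-2, 18, 5), (5, 12, -11), (-11, 10, 6)
cycles differ ⇒ inequivalent

no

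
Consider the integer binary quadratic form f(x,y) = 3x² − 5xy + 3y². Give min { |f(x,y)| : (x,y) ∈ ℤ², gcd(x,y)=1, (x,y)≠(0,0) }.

translate: b→1 (≡-5 mod 6), so (3,-5,3)→(3,1,1)
flip: (3,1,1)→(1,-1,3)
translate: b→1 (≡-1 mod 2), so (1,-1,3)→(1,1,3)
reduced (well bottom): (1,1,3) with a≤c, −a<b≤a
well minimum = a = 1

1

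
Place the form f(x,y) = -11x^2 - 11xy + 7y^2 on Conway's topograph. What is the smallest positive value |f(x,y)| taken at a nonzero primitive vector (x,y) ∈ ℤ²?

descent: ρ → (7,11,-11)  [lands on river]
river: ρ → (-11,11,7)
river: ρ → (7,17,-5)
river: ρ → (-5,13,13)
river: ρ → (13,13,-5)
river: ρ → (-5,17,7)
closes: descent 1, river 6
min |a| on river = 5

5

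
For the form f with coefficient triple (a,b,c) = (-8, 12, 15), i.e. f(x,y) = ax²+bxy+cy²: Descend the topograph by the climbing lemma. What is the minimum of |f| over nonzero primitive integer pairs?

river: ρ → (15,18,-5)
river: ρ → (-5,22,7)
river: ρ → (7,20,-8)
river: ρ → (-8,12,15)
closes: descent 0, river 4
min |a| on river = 5

5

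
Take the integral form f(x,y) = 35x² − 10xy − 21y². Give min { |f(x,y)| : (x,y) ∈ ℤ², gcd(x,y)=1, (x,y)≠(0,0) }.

descent: ρ → (-21,52,4)  [lands on river]
river: ρ → (4,52,-21)
river: ρ → (-21,32,24)
river: ρ → (24,16,-29)
river: ρ → (-29,42,11)
river: ρ → (11,46,-21)
river: ρ → (-21,38,19)
river: ρ → (19,38,-21)
river: ρ → (-21,46,11)
river: ρ → (11,42,-29)
river: ρ → (-29,16,24)
river: ρ → (24,32,-21)
closes: descent 1, river 12
min |a| on river = 4

4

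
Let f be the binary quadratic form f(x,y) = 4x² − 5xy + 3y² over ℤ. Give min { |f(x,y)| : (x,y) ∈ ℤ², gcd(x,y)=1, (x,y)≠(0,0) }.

translate: b→3 (≡-5 mod 8), so (4,-5,3)→(4,3,2)
flip: (4,3,2)→(2,-3,4)
translate: b→1 (≡-3 mod 4), so (2,-3,4)→(2,1,3)
reduced (well bottom): (2,1,3) with a≤c, −a<b≤a
well minimum = a = 2

2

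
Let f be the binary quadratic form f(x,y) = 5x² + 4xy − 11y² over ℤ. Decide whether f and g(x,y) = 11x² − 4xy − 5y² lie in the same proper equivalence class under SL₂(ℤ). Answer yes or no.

D₁ = 236, D₂ = 236
river cycle of f (length 6): (5, 14, -2), (-2, 14, 5), (5, 6, -10), (-10, 14, 1), (1, 14, -10), (-10, 6, 5)
river cycle of g (length 6): (-5, 14, 2), (2, 14, -5), (-5, 6, 10), (10, 14, -1), (-1, 14, 10), (10, 6, -5)
cycles differ ⇒ inequivalent

no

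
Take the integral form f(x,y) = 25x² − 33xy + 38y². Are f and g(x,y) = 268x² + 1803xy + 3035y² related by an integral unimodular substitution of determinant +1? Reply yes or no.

D₁ = -2711, D₂ = -2711
f: translate: b→17 (≡-33 mod 50), so (25,-33,38)→(25,17,30)
f: reduced (well bottom): (25,17,30) with a≤c, −a<b≤a
g: translate: b→195 (≡1803 mod 536), so (268,1803,3035)→(268,195,38)
g: flip: (268,195,38)→(38,-195,268)
g: translate: b→33 (≡-195 mod 76), so (38,-195,268)→(38,33,25)
g: flip: (38,33,25)→(25,-33,38)
g: translate: b→17 (≡-33 mod 50), so (25,-33,38)→(25,17,30)
g: reduced (well bottom): (25,17,30) with a≤c, −a<b≤a
reduced forms (25, 17, 30) vs (25, 17, 30) ⇒ equivalent

yes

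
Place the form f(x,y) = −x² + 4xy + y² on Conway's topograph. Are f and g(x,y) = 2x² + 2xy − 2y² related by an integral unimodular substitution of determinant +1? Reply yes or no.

D₁ = 20, D₂ = 20
river cycle of f (length 2): (1, 4, -1), (-1, 4, 1)
river cycle of g (length 2): (-2, 2, 2), (2, 2, -2)
cycles differ ⇒ inequivalent

no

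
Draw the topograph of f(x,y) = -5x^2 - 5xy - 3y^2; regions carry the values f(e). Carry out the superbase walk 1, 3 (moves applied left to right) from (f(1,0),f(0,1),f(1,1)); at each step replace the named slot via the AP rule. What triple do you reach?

start (-5,-3,-13) = (f(1,0),f(0,1),f(1,1))
replace slot 1: 2·((-3)+(-13)) − (-5) = -27 → (-27,-3,-13)
replace slot 3: 2·((-27)+(-3)) − (-13) = -47 → (-27,-3,-47)

-27,-3,-47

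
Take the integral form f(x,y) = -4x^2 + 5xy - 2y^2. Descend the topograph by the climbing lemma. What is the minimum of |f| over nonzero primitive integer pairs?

translate: b→3 (≡-5 mod 8), so (4,-5,2)→(4,3,1)
flip: (4,3,1)→(1,-3,4)
translate: b→1 (≡-3 mod 2), so (1,-3,4)→(1,1,2)
reduced (well bottom): (1,1,2) with a≤c, −a<b≤a
well minimum |f| = |-1| = 1 (negative-definite)

1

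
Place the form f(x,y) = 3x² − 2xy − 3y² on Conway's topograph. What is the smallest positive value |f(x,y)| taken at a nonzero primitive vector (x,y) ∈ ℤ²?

descent: ρ → (-3,2,3)  [lands on river]
river: ρ → (3,4,-2)
river: ρ → (-2,4,3)
river: ρ → (3,2,-3)
river: ρ → (-3,4,2)
river: ρ → (2,4,-3)
closes: descent 1, river 6
min |a| on river = 2

2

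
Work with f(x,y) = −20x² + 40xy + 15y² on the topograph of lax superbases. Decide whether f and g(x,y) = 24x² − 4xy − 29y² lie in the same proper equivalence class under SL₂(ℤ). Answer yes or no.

D₁ = 2800, D₂ = 2800
river cycle of f (length 4): (15, 50, -5), (-5, 50, 15), (15, 40, -20), (-20, 40, 15)
river cycle of g (length 16): (24, 44, -9), (-9, 46, 19), (19, 30, -25), (-25, 20, 24), (24, 28, -21), (-21, 14, 31), (31, 48, -4), (-4, 48, 31), (31, 14, -21), (-21, 28, 24), … (6 more)
cycles differ ⇒ inequivalent

no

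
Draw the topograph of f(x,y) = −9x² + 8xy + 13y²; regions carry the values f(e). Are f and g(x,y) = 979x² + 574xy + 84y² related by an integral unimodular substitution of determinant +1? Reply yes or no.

D₁ = 532, D₂ = 532
river cycle of f (length 16): (13, 18, -4), (-4, 22, 3), (3, 20, -11), (-11, 2, 12), (12, 22, -1), (-1, 22, 12), (12, 2, -11), (-11, 20, 3), (3, 22, -4), (-4, 18, 13), … (6 more)
river cycle of g (length 16): (13, 18, -4), (-4, 22, 3), (3, 20, -11), (-11, 2, 12), (12, 22, -1), (-1, 22, 12), (12, 2, -11), (-11, 20, 3), (3, 22, -4), (-4, 18, 13), … (6 more)
cycles coincide ⇒ equivalent

yes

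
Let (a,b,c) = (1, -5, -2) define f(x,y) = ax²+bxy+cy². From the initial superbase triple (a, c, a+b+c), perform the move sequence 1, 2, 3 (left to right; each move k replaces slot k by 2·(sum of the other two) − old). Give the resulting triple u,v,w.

start (1,-2,-6) = (f(1,0),f(0,1),f(1,1))
replace slot 1: 2·((-2)+(-6)) − 1 = -17 → (-17,-2,-6)
replace slot 2: 2·((-17)+(-6)) − (-2) = -44 → (-17,-44,-6)
replace slot 3: 2·((-17)+(-44)) − (-6) = -116 → (-17,-44,-116)

-17,-44,-116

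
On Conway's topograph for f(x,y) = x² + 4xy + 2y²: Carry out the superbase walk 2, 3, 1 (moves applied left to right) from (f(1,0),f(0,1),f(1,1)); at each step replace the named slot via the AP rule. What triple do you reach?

start (1,2,7) = (f(1,0),f(0,1),f(1,1))
replace slot 2: 2·(1+7) − 2 = 14 → (1,14,7)
replace slot 3: 2·(1+14) − 7 = 23 → (1,14,23)
replace slot 1: 2·(14+23) − 1 = 73 → (73,14,23)

73,14,23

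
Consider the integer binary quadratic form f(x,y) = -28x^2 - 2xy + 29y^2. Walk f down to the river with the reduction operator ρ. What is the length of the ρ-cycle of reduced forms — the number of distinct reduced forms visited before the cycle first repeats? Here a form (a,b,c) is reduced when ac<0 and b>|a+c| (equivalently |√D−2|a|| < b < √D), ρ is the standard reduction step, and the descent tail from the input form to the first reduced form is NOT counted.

D = 3252, ⌊√D⌋ = 57
descent: ρ → (29,2,-28)  [lands on river]
river: ρ → (-28,54,3)
river: ρ → (3,54,-28)
river: ρ → (-28,2,29)
river: ρ → (29,56,-1)
river: ρ → (-1,56,29)
ρ-cycle length = 6 (tail of 1 descent step not counted)

6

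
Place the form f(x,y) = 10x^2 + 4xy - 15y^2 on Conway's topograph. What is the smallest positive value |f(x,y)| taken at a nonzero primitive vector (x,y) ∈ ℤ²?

descent: ρ → (-15,-4,10)
descent: ρ → (10,24,-1)  [lands on river]
river: ρ → (-1,24,10)
river: ρ → (10,16,-9)
river: ρ → (-9,20,6)
river: ρ → (6,16,-15)
river: ρ → (-15,14,7)
river: ρ → (7,14,-15)
river: ρ → (-15,16,6)
river: ρ → (6,20,-9)
river: ρ → (-9,16,10)
closes: descent 2, river 10
min |a| on river = 1

1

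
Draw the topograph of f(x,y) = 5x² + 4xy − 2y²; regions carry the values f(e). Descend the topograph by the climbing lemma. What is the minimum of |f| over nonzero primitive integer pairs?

river: ρ → (-2,4,5)
river: ρ → (5,6,-1)
river: ρ → (-1,6,5)
river: ρ → (5,4,-2)
closes: descent 0, river 4
min |a| on river = 1

1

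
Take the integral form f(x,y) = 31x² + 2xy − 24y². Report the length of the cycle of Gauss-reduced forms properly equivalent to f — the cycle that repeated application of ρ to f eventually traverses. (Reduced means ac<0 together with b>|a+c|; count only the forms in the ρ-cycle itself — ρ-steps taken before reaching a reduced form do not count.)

D = 2980, ⌊√D⌋ = 54
descent: ρ → (-24,46,9)  [lands on river]
river: ρ → (9,44,-29)
river: ρ → (-29,14,24)
river: ρ → (24,34,-19)
river: ρ → (-19,42,16)
river: ρ → (16,54,-1)
river: ρ → (-1,54,16)
river: ρ → (16,42,-19)
river: ρ → (-19,34,24)
river: ρ → (24,14,-29)
river: ρ → (-29,44,9)
river: ρ → (9,46,-24)
river: ρ → (-24,50,5)
river: ρ → (5,50,-24)
ρ-cycle length = 14 (tail of 1 descent step not counted)

14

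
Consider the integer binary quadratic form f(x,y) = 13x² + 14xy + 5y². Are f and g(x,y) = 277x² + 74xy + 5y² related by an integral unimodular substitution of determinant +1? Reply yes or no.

D₁ = -64, D₂ = -64
f: translate: b→-12 (≡14 mod 26), so (13,14,5)→(13,-12,4)
f: flip: (13,-12,4)→(4,12,13)
f: translate: b→4 (≡12 mod 8), so (4,12,13)→(4,4,5)
f: reduced (well bottom): (4,4,5) with a≤c, −a<b≤a
g: flip: (277,74,5)→(5,-74,277)
g: translate: b→-4 (≡-74 mod 10), so (5,-74,277)→(5,-4,4)
g: flip: (5,-4,4)→(4,4,5)
g: reduced (well bottom): (4,4,5) with a≤c, −a<b≤a
reduced forms (4, 4, 5) vs (4, 4, 5) ⇒ equivalent

yes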